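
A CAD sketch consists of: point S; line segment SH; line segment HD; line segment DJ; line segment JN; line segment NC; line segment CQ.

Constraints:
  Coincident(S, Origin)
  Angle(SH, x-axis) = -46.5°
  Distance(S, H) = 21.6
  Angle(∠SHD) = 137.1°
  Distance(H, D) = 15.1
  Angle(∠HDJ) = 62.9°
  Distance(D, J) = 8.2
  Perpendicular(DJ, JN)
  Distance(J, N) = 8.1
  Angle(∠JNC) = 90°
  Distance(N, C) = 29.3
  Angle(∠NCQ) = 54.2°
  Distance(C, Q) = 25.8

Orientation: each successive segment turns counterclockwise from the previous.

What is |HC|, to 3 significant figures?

28.5

S is at the origin; SH runs at -46.5° with length 21.6, so H = (14.9, -15.7). ∠SHD = 137.1° gives HD at -3.60° from the x-axis; with |HD| = 15.1, D = (29.9, -16.6). ∠HDJ = 62.9° gives DJ at 114° from the x-axis; with |DJ| = 8.2, J = (26.7, -9.10). DJ is perpendicular to JN, so JN runs at -156°; with |JN| = 8.1, N = (19.2, -12.3). ∠JNC = 90.0° gives NC at -66.5° from the x-axis; with |NC| = 29.3, C = (30.9, -39.2). Then |HC| = |C − H| = 28.5.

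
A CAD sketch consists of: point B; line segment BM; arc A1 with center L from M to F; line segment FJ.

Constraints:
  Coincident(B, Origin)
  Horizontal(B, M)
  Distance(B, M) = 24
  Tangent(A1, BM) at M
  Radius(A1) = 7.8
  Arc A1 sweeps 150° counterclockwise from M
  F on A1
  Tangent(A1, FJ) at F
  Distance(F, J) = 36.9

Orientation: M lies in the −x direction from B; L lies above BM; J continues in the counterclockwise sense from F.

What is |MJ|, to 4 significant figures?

43.32

On A1, M sits at bearing -90° from L; a 150° counterclockwise sweep puts F at bearing 60°, so F = L + 7.8·(cos 60°, sin 60°) = (-20.10, 14.55). Tangency of A1 to FJ means the radius LF is perpendicular to FJ, so FJ runs along (−sin 60°, cos 60°); with |FJ| = 36.9, J = (-52.06, 33.00). Then |MJ| = |J − M| = 43.32.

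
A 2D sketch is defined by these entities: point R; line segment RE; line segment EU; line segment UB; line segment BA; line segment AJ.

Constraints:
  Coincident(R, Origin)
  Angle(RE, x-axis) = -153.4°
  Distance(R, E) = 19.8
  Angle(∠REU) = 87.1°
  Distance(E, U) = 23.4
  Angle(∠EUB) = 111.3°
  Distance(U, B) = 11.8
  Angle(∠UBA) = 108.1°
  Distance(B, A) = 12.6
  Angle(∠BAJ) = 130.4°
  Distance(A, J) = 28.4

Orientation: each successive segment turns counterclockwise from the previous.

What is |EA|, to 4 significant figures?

26.13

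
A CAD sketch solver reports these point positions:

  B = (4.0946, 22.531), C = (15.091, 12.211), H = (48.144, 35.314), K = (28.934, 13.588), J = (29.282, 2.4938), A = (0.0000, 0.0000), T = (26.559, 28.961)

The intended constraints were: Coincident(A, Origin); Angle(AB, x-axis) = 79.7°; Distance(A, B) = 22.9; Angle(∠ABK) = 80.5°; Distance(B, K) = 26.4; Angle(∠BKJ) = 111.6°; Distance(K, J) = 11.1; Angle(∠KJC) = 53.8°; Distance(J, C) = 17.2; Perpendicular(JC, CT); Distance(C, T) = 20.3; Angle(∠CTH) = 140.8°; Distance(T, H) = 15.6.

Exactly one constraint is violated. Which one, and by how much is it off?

Distance(T, H) = 15.6 — off by 6.90.

A = (0.00, 0.00) ✓; AB at 79.70° ✓; |AB| = 22.90 ✓; ∠ABK = 80.50° ✓; |BK| = 26.40 ✓; ∠BKJ = 111.6° ✓; |KJ| = 11.10 ✓; ∠KJC = 53.80° ✓; |JC| = 17.20 ✓; ∠(JC, CT) = 90.00° ✓; |CT| = 20.30 ✓; ∠CTH = 140.8° ✓; |TH| = 22.50 ✗.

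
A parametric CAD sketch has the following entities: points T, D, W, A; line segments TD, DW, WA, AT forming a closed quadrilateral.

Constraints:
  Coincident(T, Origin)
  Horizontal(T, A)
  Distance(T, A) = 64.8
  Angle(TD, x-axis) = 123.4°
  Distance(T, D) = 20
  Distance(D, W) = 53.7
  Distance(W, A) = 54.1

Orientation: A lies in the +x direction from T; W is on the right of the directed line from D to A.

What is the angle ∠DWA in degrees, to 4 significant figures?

92.12°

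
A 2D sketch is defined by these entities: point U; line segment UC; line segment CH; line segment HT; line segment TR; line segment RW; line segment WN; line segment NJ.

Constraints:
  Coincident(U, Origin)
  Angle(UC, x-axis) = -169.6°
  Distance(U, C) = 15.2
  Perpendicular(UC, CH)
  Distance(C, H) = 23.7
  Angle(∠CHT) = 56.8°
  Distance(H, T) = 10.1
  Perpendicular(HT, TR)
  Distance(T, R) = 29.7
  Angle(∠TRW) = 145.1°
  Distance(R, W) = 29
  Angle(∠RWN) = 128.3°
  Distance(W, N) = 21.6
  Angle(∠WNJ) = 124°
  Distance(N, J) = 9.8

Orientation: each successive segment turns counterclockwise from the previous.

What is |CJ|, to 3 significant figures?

54.3

U is at the origin; UC runs at -169.6° with length 15.2, so C = (-15.0, -2.74). UC is perpendicular to CH, so CH runs at -79.6°; with |CH| = 23.7, H = (-10.7, -26.1). ∠CHT = 56.8° gives HT at 43.6° from the x-axis; with |HT| = 10.1, T = (-3.36, -19.1). HT ⟂ TR, so TR runs at 134°; with |TR| = 29.7, R = (-23.8, 2.42). ∠TRW = 145.1° gives RW at 168° from the x-axis; with |RW| = 29.0, W = (-52.3, 8.20). ∠RWN = 128.3° gives WN at -140° from the x-axis; with |WN| = 21.6, N = (-68.8, -5.74). ∠WNJ = 124.0° gives NJ at -83.8° from the x-axis; with |NJ| = 9.8, J = (-67.7, -15.5). Then |CJ| = |J − C| = 54.3.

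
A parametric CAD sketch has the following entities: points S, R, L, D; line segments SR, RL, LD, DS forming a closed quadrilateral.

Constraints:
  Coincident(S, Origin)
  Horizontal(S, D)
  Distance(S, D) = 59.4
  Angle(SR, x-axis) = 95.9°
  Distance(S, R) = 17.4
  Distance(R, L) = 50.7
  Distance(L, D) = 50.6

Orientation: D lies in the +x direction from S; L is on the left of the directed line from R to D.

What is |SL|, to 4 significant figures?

61.14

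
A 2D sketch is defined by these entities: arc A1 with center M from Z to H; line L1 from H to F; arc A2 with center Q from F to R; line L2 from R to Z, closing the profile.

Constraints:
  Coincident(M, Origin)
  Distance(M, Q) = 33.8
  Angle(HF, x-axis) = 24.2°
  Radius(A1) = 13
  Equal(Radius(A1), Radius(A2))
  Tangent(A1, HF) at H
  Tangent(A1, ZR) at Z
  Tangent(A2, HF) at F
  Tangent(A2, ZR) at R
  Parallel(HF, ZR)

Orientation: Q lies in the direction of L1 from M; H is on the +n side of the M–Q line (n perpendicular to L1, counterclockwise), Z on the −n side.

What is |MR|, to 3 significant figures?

36.2

Tangency of A1 to both parallel lines with radius 13.0 puts H and Z at M ± 13.0·n: H = (-5.33, 11.9), Z = (5.33, -11.9). Equal radii place F and R the same way about Q: F = Q + 13.0·n = (25.5, 25.7), R = Q − 13.0·n = (36.2, 2.00). Then |MR| = |R − M| = 36.2.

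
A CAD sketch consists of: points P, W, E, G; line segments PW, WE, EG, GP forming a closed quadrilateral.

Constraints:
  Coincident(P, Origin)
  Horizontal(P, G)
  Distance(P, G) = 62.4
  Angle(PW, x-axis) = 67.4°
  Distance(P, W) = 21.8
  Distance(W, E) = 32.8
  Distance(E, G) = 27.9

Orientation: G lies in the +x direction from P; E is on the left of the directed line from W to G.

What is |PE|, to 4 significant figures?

44.89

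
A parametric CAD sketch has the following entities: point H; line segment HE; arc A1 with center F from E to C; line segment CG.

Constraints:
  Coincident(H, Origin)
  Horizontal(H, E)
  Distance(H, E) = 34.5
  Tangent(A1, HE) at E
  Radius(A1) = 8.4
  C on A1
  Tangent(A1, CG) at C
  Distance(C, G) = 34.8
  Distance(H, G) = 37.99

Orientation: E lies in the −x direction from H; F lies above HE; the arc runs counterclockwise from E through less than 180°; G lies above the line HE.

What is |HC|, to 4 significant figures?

27.35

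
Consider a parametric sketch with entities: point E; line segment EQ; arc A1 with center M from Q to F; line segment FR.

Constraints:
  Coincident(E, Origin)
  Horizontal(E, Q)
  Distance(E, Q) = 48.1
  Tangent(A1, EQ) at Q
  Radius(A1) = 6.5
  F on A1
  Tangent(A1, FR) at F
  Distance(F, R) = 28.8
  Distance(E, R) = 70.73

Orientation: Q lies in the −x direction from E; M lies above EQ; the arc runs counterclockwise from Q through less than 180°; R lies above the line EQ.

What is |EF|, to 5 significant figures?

44.732

E is at the origin; E and Q share the same y with |EQ| = 48.1 and Q on the −x side, so Q = (-48.100, 0.0000). Tangency of A1 to EQ means the radius MQ is perpendicular to EQ, so M = Q + (0, 6.5) = (-48.100, 6.5000). Since MF ⟂ FR (tangency), |MR| = √(6.5² + 28.8²) = 29.524 regardless of where F sits on A1. So R lies on both circle(E, 70.73) and circle(M, 29.524); the above-EQ intersection is R = (-63.118, 31.919). F is the foot of the tangent from R: F = (-43.369, 10.957).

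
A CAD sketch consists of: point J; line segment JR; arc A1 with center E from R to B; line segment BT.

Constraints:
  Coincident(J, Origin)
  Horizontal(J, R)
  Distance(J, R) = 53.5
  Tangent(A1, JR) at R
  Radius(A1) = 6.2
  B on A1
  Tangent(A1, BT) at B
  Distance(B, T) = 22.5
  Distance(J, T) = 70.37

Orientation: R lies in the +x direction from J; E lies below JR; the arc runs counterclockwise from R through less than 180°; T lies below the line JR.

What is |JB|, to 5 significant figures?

50.299

J is at the origin; JR is horizontal with |JR| = 53.5 and R on the +x side, so R = (53.500, 0.0000). Since A1 is tangent to JR there, ER ⟂ JR, so E = R + (0, -6.2) = (53.500, -6.2000). Since EB ⟂ BT (tangency), |ET| = √(6.2² + 22.5²) = 23.339 regardless of where B sits on A1. So T lies on both circle(J, 70.37) and circle(E, 23.339); the below-JR intersection is T = (65.243, -26.369). B is the foot of the tangent from T: B = (49.163, -10.631).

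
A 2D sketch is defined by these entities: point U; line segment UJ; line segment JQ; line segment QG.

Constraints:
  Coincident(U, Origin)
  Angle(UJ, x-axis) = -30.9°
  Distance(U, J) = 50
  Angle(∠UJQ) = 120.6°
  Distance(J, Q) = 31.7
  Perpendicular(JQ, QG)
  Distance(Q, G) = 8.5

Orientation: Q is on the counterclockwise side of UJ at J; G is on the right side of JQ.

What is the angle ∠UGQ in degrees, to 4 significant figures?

47.96°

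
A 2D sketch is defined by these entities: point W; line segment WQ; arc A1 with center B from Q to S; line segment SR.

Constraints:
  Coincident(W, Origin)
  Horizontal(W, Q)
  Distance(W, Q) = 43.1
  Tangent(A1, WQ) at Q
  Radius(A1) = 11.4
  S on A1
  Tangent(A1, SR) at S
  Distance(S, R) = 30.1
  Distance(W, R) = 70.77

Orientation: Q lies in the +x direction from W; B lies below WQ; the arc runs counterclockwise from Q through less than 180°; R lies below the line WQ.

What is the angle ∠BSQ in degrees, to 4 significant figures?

20.16°

Checks: |BQ| = 11.40 ✓; |BS| = 11.40 ✓; ∠(BS, SR) = 90.00° ✓; |SR| = 30.10 ✓; |WR| = 70.77 ✓.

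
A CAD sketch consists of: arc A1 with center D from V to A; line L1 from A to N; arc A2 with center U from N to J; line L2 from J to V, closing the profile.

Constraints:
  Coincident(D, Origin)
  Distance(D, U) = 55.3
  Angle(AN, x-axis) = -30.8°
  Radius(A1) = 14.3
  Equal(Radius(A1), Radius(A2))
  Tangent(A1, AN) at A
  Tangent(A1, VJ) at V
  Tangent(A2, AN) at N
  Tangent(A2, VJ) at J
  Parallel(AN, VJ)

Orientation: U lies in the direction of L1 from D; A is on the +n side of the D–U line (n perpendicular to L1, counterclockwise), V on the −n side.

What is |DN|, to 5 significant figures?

57.119

Tangency of A1 to both parallel lines with radius 14.3 puts A and V at D ± 14.3·n: A = (7.3222, 12.283), V = (-7.3222, -12.283). Equal radii place N and J the same way about U: N = U + 14.3·n = (54.823, -16.033), J = U − 14.3·n = (40.178, -40.599). Then |DN| = |N − D| = 57.119.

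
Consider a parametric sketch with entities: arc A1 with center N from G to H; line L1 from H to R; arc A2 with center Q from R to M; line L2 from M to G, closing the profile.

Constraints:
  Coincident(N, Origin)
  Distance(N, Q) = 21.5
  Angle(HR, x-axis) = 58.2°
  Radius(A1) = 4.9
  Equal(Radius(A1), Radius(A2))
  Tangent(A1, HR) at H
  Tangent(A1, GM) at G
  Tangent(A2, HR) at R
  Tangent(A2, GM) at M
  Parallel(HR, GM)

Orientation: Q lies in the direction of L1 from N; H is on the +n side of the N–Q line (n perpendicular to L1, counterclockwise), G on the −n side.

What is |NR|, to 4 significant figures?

22.05

The slot axis is L1's direction at 58.2°, so u = (cos 58.2°, sin 58.2°) = (0.5270, 0.8499) and n = (−sin 58.2°, cos 58.2°) = (-0.8499, 0.5270). N is at the origin and Q lies 21.5 along u from N, so Q = 21.5·u = (11.33, 18.27). Tangency of A1 to both parallel lines with radius 4.9 puts H and G at N ± 4.9·n: H = (-4.164, 2.582), G = (4.164, -2.582). Equal radii place R and M the same way about Q: R = Q + 4.9·n = (7.165, 20.85), M = Q − 4.9·n = (15.49, 15.69). Then |NR| = |R − N| = 22.05.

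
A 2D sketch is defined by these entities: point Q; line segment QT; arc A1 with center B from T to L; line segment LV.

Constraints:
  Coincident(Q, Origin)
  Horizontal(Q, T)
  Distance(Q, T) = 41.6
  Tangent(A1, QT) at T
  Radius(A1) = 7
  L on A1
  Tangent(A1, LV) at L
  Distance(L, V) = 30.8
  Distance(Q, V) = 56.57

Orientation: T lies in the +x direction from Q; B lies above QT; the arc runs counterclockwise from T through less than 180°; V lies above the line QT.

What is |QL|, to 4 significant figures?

49.17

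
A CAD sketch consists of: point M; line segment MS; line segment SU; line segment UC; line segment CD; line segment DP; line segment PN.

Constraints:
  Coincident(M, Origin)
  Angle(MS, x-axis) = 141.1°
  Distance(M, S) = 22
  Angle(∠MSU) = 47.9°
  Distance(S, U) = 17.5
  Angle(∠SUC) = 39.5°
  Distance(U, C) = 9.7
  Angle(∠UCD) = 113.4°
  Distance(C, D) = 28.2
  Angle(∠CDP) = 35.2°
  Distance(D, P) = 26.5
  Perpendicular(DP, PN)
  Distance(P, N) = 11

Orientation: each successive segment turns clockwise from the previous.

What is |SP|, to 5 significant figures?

15.252

M is at the origin; MS runs at 141.1° with length 22.0, so S = (-17.121, 13.815). ∠MSU = 47.9° gives SU at 9.0000° from the x-axis; with |SU| = 17.5, U = (0.16320, 16.553). ∠SUC = 39.5° gives UC at -131.50° from the x-axis; with |UC| = 9.7, C = (-6.2642, 9.2879). ∠UCD = 113.4° gives CD at 161.90° from the x-axis; with |CD| = 28.2, D = (-33.069, 18.049). ∠CDP = 35.2° gives DP at 17.100° from the x-axis; with |DP| = 26.5, P = (-7.7402, 25.841). Then |SP| = |P − S| = 15.252.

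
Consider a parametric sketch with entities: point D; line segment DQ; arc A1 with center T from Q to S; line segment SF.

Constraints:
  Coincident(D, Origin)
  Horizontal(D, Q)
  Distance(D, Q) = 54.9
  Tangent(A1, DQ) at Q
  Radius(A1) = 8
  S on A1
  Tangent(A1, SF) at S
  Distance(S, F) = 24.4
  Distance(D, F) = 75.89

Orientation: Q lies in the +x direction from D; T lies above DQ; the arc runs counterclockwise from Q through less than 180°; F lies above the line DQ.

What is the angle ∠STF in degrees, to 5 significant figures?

71.847°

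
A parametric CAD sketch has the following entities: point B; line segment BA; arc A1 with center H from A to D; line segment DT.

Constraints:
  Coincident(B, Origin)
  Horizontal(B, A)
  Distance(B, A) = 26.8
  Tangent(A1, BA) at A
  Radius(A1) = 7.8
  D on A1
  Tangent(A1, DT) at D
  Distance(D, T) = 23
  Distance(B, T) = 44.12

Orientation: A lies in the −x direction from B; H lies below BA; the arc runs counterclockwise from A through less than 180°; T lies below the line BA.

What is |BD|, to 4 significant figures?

35.67

B is at the origin; BA is horizontal with |BA| = 26.8 and A on the −x side, so A = (-26.80, 0.000). The tangent condition forces HA to be normal to BA, so H = A + (0, -7.8) = (-26.80, -7.800). Since HD ⟂ DT (tangency), |HT| = √(7.8² + 23.0²) = 24.29 regardless of where D sits on A1. So T lies on both circle(B, 44.12) and circle(H, 24.29); the below-BA intersection is T = (-30.60, -31.79). D is the foot of the tangent from T: D = (-34.49, -9.120).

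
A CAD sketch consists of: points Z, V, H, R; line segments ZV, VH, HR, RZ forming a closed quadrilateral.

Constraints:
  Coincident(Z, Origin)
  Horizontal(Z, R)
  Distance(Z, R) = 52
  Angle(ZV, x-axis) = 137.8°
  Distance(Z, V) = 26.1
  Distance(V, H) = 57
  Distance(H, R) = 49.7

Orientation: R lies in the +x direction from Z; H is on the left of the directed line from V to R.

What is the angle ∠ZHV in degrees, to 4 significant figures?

26.97°

Z is at the origin; ZR is horizontal with |ZR| = 52.0 and R in +x, so R = (52.0, 0). ZV runs at 137.8° with |ZV| = 26.1, so V = (-19.33, 17.53). H is determined by |VH| = 57.0 and |HR| = 49.7 together: it lies at the intersection of circle(V, 57.0) and circle(R, 49.7). With |VR| = 73.46, the foot of the radical line on VR is 42.03 from V and the perpendicular offset is √(57.0² − 42.03²) = 38.50. Taking the left-of-VR solution: H = (30.67, 44.89).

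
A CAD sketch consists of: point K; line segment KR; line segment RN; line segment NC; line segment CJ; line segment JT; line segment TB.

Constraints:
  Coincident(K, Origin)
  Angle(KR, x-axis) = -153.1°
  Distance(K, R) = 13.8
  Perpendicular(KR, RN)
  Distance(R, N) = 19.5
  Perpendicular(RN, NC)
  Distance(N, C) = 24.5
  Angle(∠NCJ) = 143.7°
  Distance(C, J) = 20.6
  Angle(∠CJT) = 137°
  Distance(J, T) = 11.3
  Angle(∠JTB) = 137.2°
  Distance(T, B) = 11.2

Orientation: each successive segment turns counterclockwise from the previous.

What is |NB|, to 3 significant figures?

49.6

K is at the origin; KR runs at -153.1° with length 13.8, so R = (-12.3, -6.24). The perpendicularity gives RN at right angles to KR, so RN runs at -63.1°; with |RN| = 19.5, N = (-3.48, -23.6). RN is perpendicular to NC, so NC runs at 26.9°; with |NC| = 24.5, C = (18.4, -12.5). ∠NCJ = 143.7° gives CJ at 63.2° from the x-axis; with |CJ| = 20.6, J = (27.7, 5.84). ∠CJT = 137.0° gives JT at 106° from the x-axis; with |JT| = 11.3, T = (24.5, 16.7). ∠JTB = 137.2° gives TB at 149° from the x-axis; with |TB| = 11.2, B = (14.9, 22.5). Then |NB| = |B − N| = 49.6.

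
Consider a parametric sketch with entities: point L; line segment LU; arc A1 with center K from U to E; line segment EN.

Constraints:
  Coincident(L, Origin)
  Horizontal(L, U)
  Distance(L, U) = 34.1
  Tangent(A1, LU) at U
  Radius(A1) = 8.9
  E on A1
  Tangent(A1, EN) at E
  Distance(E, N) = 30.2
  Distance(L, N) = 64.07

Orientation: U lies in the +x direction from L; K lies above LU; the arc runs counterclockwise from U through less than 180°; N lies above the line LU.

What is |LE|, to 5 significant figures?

42.356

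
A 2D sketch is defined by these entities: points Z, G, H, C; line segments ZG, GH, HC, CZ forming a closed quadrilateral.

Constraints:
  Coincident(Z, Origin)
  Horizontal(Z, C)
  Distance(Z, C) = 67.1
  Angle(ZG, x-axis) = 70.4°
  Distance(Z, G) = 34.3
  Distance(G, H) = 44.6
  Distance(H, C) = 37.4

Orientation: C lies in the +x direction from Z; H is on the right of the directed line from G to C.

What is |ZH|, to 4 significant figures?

31.60

Z is at the origin; Z and C share the same y with |ZC| = 67.1 and C in +x, so C = (67.1, 0). ZG runs at 70.4° with |ZG| = 34.3, so G = (11.51, 32.31). H is determined by |GH| = 44.6 and |HC| = 37.4 together: it lies at the intersection of circle(G, 44.6) and circle(C, 37.4). With |GC| = 64.30, the foot of the radical line on GC is 36.74 from G and the perpendicular offset is √(44.6² − 36.74²) = 25.28. Taking the right-of-GC solution: H = (30.57, -8.009).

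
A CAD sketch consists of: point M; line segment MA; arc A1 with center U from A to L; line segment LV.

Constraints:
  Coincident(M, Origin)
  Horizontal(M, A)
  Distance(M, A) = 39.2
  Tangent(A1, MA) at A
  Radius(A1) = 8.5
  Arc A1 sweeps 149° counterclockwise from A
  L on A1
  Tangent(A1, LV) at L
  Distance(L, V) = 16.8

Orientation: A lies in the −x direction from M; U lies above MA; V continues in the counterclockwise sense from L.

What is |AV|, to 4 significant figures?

26.41

On A1, A sits at bearing -90° from U; a 149° counterclockwise sweep puts L at bearing 59°, so L = U + 8.5·(cos 59°, sin 59°) = (-34.82, 15.79). A1 meets LV tangentially, so UL is at right angles to LV, so LV runs along (−sin 59°, cos 59°); with |LV| = 16.8, V = (-49.22, 24.44). Then |AV| = |V − A| = 26.41.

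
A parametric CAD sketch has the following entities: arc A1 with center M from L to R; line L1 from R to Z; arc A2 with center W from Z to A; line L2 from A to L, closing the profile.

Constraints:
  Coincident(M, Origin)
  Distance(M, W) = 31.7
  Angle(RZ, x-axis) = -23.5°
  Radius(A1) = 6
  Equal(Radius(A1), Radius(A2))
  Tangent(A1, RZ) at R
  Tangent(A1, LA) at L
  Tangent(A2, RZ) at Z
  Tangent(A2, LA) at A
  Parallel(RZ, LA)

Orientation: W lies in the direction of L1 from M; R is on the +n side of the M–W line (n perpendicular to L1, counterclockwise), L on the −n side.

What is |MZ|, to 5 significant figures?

32.263

The slot axis is L1's direction at -23.5°, so u = (cos -23.5°, sin -23.5°) = (0.91706, -0.39875) and n = (−sin -23.5°, cos -23.5°) = (0.39875, 0.91706). M is at the origin and W lies 31.7 along u from M, so W = 31.7·u = (29.071, -12.640). Tangency of A1 to both parallel lines with radius 6.0 puts R and L at M ± 6.0·n: R = (2.3925, 5.5024), L = (-2.3925, -5.5024). Equal radii place Z and A the same way about W: Z = W + 6.0·n = (31.463, -7.1380), A = W − 6.0·n = (26.678, -18.143). Then |MZ| = |Z − M| = 32.263.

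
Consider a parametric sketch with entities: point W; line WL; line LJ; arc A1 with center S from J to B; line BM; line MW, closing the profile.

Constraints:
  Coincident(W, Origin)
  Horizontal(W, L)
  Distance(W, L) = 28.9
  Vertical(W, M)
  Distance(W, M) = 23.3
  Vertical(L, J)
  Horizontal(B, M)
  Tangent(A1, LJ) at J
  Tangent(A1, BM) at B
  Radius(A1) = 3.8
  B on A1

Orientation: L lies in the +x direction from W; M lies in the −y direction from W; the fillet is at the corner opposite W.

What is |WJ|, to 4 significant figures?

34.86

The virtual corner opposite W is at (28.90, -23.30). A1 meets LJ tangentially, so SJ is at right angles to LJ and the tangent condition forces SB to be normal to BM, with radius 3.8, so the center S sits 3.8 in from both sides at S = (25.10, -19.50). That places the tangent points at J = (28.90, -19.50) on LJ and B = (25.10, -23.30) on BM. Then |WJ| = |J − W| = 34.86.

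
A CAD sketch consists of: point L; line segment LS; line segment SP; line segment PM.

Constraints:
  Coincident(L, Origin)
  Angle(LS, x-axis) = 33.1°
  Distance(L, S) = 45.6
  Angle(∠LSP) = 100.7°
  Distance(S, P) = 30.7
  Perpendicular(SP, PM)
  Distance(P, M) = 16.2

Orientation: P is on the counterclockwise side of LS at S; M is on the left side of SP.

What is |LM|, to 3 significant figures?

48.5

L is at the origin; LS runs at 33.1° with length 45.6, so S = 45.6·(cos 33.1°, sin 33.1°) = (38.2, 24.9). ∠LSP = 100.7°, so SP runs at 33.1° + (180° − 100.7°) = 112° from the x-axis; with |SP| = 30.7, P = S + 30.7·(cos 112°, sin 112°) = (26.5, 53.3). SP ⟂ PM; with |PM| = 16.2 on the left of SP, M = P + 16.2·(-0.925, -0.381) = (11.5, 47.1). Then |LM| = |M − L| = 48.5.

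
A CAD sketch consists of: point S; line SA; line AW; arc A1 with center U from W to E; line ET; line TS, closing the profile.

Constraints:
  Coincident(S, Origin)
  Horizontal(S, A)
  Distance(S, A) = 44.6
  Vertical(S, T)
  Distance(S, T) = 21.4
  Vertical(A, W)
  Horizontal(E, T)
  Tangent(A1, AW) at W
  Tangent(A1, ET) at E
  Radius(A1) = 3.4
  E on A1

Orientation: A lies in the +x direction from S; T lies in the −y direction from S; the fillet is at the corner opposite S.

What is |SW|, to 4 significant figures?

48.10

S is at the origin; SA is horizontal with |SA| = 44.6 and A on the +x side, so A = (44.60, 0.000). ST is vertical with |ST| = 21.4 and T on the −y side, so T = (0.000, -21.40). The virtual corner opposite S is at (44.60, -21.40). Tangency of A1 to AW means the radius UW is perpendicular to AW and since A1 is tangent to ET there, UE ⟂ ET, with radius 3.4, so the center U sits 3.4 in from both sides at U = (41.20, -18.00). That places the tangent points at W = (44.60, -18.00) on AW and E = (41.20, -21.40) on ET. Then |SW| = |W − S| = 48.10.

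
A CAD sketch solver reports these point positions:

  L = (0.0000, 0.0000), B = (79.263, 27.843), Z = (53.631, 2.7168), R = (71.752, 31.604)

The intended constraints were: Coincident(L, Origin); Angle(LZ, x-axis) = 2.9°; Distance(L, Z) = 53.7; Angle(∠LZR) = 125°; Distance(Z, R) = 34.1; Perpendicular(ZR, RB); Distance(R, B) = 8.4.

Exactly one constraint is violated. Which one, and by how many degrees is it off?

Perpendicular(ZR, RB) — off by 5.50°.

L = (0.00, 0.00) ✓; LZ at 2.900° ✓; |LZ| = 53.70 ✓; ∠LZR = 125.0° ✓; |ZR| = 34.10 ✓; ∠(ZR, RB) = 84.50° ✗; |RB| = 8.400 ✓.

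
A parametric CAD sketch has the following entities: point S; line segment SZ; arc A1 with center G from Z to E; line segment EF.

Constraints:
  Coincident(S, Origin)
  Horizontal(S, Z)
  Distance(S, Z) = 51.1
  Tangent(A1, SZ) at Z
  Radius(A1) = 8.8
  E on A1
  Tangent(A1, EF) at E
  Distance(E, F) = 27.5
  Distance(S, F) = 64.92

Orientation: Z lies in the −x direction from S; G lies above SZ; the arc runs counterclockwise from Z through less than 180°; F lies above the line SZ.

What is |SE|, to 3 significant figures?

44.6

Checks: |GE| = 8.800 ✓; ∠(GE, EF) = 90.00° ✓; |EF| = 27.50 ✓; |SF| = 64.92 ✓.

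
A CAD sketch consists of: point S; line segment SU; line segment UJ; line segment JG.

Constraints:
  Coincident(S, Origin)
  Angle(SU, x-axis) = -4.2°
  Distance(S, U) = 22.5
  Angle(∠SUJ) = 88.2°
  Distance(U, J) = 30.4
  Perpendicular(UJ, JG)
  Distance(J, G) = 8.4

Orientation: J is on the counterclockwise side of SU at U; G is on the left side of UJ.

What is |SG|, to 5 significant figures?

32.866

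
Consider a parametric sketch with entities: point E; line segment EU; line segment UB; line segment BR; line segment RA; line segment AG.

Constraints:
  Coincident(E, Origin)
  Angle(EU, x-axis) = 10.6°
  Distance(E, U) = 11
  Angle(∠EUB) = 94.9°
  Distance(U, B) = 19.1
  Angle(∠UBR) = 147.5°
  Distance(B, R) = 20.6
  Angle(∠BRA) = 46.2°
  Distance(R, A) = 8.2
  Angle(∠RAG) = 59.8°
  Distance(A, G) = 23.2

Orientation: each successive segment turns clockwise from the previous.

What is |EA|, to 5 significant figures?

29.518

∠UBR = 147.5° gives BR at -107.00° from the x-axis; with |BR| = 20.6, R = (9.8937, -36.082). ∠BRA = 46.2° gives RA at 119.20° from the x-axis; with |RA| = 8.2, A = (5.8932, -28.924). Then |EA| = |A − E| = 29.518.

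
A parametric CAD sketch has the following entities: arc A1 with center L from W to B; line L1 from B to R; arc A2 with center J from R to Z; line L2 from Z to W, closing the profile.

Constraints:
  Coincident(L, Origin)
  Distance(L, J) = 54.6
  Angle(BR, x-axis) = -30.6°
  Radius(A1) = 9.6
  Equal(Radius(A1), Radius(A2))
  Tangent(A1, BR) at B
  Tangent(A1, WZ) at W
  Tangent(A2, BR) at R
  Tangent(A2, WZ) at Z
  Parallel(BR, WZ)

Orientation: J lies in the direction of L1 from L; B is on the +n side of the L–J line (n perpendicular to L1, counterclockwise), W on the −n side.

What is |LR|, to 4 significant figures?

55.44

The slot axis is L1's direction at -30.6°, so u = (cos -30.6°, sin -30.6°) = (0.8607, -0.5090) and n = (−sin -30.6°, cos -30.6°) = (0.5090, 0.8607). L is at the origin and J lies 54.6 along u from L, so J = 54.6·u = (47.00, -27.79). Tangency of A1 to both parallel lines with radius 9.6 puts B and W at L ± 9.6·n: B = (4.887, 8.263), W = (-4.887, -8.263). Equal radii place R and Z the same way about J: R = J + 9.6·n = (51.88, -19.53), Z = J − 9.6·n = (42.11, -36.06). Then |LR| = |R − L| = 55.44.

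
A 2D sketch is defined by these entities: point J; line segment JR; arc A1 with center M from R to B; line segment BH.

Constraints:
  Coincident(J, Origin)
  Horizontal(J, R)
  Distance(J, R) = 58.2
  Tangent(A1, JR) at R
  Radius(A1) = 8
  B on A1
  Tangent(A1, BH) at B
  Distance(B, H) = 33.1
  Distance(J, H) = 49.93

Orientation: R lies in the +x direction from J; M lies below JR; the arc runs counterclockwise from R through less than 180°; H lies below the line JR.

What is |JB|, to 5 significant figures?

51.217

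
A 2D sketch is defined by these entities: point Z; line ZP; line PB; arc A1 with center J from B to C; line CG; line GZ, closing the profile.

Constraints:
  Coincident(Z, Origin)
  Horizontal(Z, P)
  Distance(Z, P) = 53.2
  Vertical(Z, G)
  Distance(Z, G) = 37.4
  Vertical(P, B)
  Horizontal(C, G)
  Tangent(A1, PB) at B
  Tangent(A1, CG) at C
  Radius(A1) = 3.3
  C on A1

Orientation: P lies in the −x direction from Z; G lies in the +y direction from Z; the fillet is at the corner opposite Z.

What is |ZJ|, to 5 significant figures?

60.439

Z is at the origin; ZP is horizontal with |ZP| = 53.2 and P on the −x side, so P = (-53.200, 0.0000). ZG is vertical with |ZG| = 37.4 and G on the +y side, so G = (0.0000, 37.400). The virtual corner opposite Z is at (-53.200, 37.400). Since A1 is tangent to PB there, JB ⟂ PB and A1 meets CG tangentially, so JC is at right angles to CG, with radius 3.3, so the center J sits 3.3 in from both sides at J = (-49.900, 34.100). Then |ZJ| = |J − Z| = 60.439.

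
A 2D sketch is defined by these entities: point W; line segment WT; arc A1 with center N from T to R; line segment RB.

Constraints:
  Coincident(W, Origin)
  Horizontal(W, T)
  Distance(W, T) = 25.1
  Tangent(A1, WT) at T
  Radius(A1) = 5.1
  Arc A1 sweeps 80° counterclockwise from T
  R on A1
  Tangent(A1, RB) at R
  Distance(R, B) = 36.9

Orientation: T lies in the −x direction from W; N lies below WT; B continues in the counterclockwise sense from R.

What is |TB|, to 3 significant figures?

42.1

W is at the origin; WT is horizontal with |WT| = 25.1 and T on the −x side, so T = (-25.1, 0.00). Since A1 is tangent to WT there, NT ⟂ WT, so N = T + (0, -5.1) = (-25.1, -5.10). On A1, T sits at bearing 90° from N; an 80° counterclockwise sweep puts R at bearing 170°, so R = N + 5.1·(cos 170°, sin 170°) = (-30.1, -4.21). The tangent condition forces NR to be normal to RB, so RB runs along (−sin 170°, cos 170°); with |RB| = 36.9, B = (-36.5, -40.6). Then |TB| = |B − T| = 42.1.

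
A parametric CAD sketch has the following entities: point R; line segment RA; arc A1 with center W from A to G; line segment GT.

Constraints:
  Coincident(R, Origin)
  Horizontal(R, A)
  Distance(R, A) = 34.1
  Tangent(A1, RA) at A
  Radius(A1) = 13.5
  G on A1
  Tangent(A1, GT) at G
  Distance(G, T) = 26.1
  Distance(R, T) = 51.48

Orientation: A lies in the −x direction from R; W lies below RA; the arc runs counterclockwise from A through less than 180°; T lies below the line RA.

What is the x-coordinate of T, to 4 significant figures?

-29.11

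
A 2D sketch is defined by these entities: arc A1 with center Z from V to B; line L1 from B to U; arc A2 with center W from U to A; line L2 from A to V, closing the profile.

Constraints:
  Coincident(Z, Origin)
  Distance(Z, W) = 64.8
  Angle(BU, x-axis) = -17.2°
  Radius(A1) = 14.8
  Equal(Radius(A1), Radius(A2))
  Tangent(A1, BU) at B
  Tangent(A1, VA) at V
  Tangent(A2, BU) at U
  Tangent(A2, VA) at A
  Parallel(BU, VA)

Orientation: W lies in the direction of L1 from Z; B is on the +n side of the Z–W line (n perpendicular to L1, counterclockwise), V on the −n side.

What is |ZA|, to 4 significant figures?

66.47

The slot axis is L1's direction at -17.2°, so u = (cos -17.2°, sin -17.2°) = (0.9553, -0.2957) and n = (−sin -17.2°, cos -17.2°) = (0.2957, 0.9553). Z is at the origin and W lies 64.8 along u from Z, so W = 64.8·u = (61.90, -19.16). Tangency of A1 to both parallel lines with radius 14.8 puts B and V at Z ± 14.8·n: B = (4.376, 14.14), V = (-4.376, -14.14). Equal radii place U and A the same way about W: U = W + 14.8·n = (66.28, -5.024), A = W − 14.8·n = (57.53, -33.30). Then |ZA| = |A − Z| = 66.47.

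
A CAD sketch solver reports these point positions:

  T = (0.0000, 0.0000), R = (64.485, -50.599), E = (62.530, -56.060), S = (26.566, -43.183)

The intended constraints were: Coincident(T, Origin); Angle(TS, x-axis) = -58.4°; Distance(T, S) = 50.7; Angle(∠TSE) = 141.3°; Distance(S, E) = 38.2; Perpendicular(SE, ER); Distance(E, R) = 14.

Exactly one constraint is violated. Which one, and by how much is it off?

Distance(E, R) = 14 — off by 8.20.

T = (0.00, 0.00) ✓; TS at -58.40° ✓; |TS| = 50.70 ✓; ∠TSE = 141.3° ✓; |SE| = 38.20 ✓; ∠(SE, ER) = 90.00° ✓; |ER| = 5.800 ✗.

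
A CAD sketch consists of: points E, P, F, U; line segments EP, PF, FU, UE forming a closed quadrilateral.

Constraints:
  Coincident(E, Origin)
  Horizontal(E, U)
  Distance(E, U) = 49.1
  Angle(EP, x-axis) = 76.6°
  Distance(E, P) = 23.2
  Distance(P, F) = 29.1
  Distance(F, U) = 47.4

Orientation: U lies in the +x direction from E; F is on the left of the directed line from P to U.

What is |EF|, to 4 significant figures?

49.94

Checks: |PF| = 29.10 ✓; |FU| = 47.40 ✓.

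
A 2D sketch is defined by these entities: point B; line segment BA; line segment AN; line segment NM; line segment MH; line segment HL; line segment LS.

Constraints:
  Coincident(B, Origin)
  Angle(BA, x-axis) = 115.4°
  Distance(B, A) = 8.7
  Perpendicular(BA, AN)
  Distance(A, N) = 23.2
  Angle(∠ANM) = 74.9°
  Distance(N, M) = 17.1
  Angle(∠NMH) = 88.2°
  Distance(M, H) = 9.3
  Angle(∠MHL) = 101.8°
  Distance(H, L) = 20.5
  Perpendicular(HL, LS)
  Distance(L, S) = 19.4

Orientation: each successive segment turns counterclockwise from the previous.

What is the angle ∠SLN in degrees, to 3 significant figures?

24.7°

B is at the origin; BA runs at 115.4° with length 8.7, so A = (-3.73, 7.86). The perpendicularity gives AN at right angles to BA, so AN runs at -155°; with |AN| = 23.2, N = (-24.7, -2.09). ∠ANM = 74.9° gives NM at -49.5° from the x-axis; with |NM| = 17.1, M = (-13.6, -15.1). ∠NMH = 88.2° gives MH at 42.3° from the x-axis; with |MH| = 9.3, H = (-6.70, -8.84). ∠MHL = 101.8° gives HL at 120° from the x-axis; with |HL| = 20.5, L = (-17.1, 8.83). The perpendicularity gives LS at right angles to HL, so LS runs at -150°; with |LS| = 19.4, S = (-33.8, -1.02). Then cos ∠SLN = LS·LN / (|LS||LN|), giving 24.7°.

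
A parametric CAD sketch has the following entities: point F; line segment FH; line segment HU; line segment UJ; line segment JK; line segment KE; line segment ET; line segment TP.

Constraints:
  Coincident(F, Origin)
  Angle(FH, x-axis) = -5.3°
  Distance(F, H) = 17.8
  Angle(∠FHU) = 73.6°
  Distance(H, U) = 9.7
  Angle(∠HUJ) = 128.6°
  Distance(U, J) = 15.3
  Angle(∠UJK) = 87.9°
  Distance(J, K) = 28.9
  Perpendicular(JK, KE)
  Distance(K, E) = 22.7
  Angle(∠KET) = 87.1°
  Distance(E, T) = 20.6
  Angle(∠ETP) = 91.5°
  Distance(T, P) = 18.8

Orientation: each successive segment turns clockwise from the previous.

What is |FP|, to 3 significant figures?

5.88

F is at the origin; FH runs at -5.3° with length 17.8, so H = (17.7, -1.64). ∠FHU = 73.6° gives HU at -112° from the x-axis; with |HU| = 9.7, U = (14.1, -10.7). ∠HUJ = 128.6° gives UJ at -163° from the x-axis; with |UJ| = 15.3, J = (-0.502, -15.1). ∠UJK = 87.9° gives JK at 105° from the x-axis; with |JK| = 28.9, K = (-7.88, 12.8). The perpendicularity gives KE at right angles to JK, so KE runs at 14.8°; with |KE| = 22.7, E = (14.1, 18.6). ∠KET = 87.1° gives ET at -78.1° from the x-axis; with |ET| = 20.6, T = (18.3, -1.52). ∠ETP = 91.5° gives TP at -167° from the x-axis; with |TP| = 18.8, P = (0.0222, -5.88). Then |FP| = |P − F| = 5.88.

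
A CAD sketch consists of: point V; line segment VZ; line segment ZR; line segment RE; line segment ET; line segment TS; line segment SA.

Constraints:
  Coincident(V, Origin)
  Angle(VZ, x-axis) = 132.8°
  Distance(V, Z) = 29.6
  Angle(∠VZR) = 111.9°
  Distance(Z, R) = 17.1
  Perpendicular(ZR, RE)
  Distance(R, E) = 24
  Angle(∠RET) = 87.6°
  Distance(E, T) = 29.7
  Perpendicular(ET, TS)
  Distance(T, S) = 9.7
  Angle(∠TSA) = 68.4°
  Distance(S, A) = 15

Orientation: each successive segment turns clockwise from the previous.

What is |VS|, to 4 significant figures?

14.44

V is at the origin; VZ runs at 132.8° with length 29.6, so Z = (-20.11, 21.72). ∠VZR = 111.9° gives ZR at 64.70° from the x-axis; with |ZR| = 17.1, R = (-12.80, 37.18). ZR is perpendicular to RE, so RE runs at -25.30°; with |RE| = 24.0, E = (8.894, 26.92). ∠RET = 87.6° gives ET at -117.7° from the x-axis; with |ET| = 29.7, T = (-4.911, 0.6254). ET ⟂ TS, so TS runs at 152.3°; with |TS| = 9.7, S = (-13.50, 5.134). Then |VS| = |S − V| = 14.44.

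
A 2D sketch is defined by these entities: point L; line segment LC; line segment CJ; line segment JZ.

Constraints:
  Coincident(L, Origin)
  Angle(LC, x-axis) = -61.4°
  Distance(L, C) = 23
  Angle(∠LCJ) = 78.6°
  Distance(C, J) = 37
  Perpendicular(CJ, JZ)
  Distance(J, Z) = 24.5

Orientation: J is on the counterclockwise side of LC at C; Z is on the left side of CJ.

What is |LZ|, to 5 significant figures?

32.513

L is at the origin; LC runs at -61.4° with length 23.0, so C = 23.0·(cos -61.4°, sin -61.4°) = (11.010, -20.194). ∠LCJ = 78.6°, so CJ runs at -61.4° + (180° − 78.6°) = 40.000° from the x-axis; with |CJ| = 37.0, J = C + 37.0·(cos 40.000°, sin 40.000°) = (39.354, 3.5895). CJ ⟂ JZ; with |JZ| = 24.5 on the left of CJ, Z = J + 24.5·(-0.64279, 0.76604) = (23.605, 22.358). Then |LZ| = |Z − L| = 32.513.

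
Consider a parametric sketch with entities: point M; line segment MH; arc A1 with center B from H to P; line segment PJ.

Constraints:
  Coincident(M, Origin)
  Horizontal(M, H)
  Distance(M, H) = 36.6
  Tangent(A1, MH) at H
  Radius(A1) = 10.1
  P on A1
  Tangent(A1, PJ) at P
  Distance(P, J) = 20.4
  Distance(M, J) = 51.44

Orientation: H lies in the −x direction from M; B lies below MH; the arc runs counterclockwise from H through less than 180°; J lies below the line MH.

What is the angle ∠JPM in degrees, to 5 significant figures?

87.673°

M is at the origin; MH is horizontal with |MH| = 36.6 and H on the −x side, so H = (-36.600, 0.0000). Tangency of A1 to MH means the radius BH is perpendicular to MH, so B = H + (0, -10.1) = (-36.600, -10.100). Since BP ⟂ PJ (tangency), |BJ| = √(10.1² + 20.4²) = 22.763 regardless of where P sits on A1. So J lies on both circle(M, 51.44) and circle(B, 22.763); the below-MH intersection is J = (-39.755, -32.644). P is the foot of the tangent from J: P = (-46.185, -13.284).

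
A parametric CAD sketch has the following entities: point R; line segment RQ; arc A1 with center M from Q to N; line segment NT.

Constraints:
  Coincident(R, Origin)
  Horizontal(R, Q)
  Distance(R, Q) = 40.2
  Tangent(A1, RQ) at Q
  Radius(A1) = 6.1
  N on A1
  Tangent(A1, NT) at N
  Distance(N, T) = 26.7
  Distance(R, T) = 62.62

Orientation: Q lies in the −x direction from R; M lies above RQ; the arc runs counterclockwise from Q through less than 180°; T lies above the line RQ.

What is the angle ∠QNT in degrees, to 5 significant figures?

111.40°

Checks: ∠(MQ, QR) = 90.00° ✓; |MN| = 6.100 ✓; ∠(MN, NT) = 90.00° ✓; |NT| = 26.70 ✓; |RT| = 62.62 ✓.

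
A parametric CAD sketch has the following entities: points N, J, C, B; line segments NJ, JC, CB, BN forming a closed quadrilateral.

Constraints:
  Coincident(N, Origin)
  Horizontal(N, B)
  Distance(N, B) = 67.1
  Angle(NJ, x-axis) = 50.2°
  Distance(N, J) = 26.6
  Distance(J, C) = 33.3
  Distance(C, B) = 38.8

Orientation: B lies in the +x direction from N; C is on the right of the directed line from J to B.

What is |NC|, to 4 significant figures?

31.46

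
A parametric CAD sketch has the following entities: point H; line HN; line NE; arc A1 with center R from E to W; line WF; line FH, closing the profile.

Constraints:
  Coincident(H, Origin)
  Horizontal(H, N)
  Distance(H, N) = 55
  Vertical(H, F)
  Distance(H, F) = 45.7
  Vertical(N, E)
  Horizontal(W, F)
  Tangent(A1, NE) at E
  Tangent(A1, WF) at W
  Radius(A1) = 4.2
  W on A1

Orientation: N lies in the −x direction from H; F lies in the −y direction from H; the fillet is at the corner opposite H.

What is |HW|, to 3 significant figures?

68.3

The virtual corner opposite H is at (-55.0, -45.7). Tangency of A1 to NE means the radius RE is perpendicular to NE and the tangent condition forces RW to be normal to WF, with radius 4.2, so the center R sits 4.2 in from both sides at R = (-50.8, -41.5). That places the tangent points at E = (-55.0, -41.5) on NE and W = (-50.8, -45.7) on WF. Then |HW| = |W − H| = 68.3.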